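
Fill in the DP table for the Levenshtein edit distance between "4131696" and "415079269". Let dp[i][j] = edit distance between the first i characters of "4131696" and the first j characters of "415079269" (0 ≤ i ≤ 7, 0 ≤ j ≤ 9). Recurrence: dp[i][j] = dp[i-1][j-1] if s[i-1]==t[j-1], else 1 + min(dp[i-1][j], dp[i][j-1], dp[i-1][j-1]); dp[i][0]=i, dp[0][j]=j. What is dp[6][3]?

4

   ''  4  1  5  0  7  9  2  6  9
''  0  1  2  3  4  5  6  7  8  9
 4  1  0  1  2  3  4  5  6  7  8
 1  2  1  0  1  2  3  4  5  6  7
 3  3  2  1  1  2  3  4  5  6  7
 1  4  3  2  2  2  3  4  5  6  7
 6  5  4  3  3  3  3  4  5  5  6
 9  6  5  4  4  4  4  3  4  5  5
 6  7  6  5  5  5  5  4  4  4  5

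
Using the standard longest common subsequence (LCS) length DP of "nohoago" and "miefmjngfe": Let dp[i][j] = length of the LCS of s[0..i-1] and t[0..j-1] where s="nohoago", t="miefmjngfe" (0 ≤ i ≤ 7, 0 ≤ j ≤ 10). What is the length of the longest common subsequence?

   ''  m  i  e  f  m  j  n  g  f  e
''  0  0  0  0  0  0  0  0  0  0  0
 n  0  0  0  0  0  0  0  1  1  1  1
 o  0  0  0  0  0  0  0  1  1  1  1
 h  0  0  0  0  0  0  0  1  1  1  1
 o  0  0  0  0  0  0  0  1  1  1  1
 a  0  0  0  0  0  0  0  1  1  1  1
 g  0  0  0  0  0  0  0  1  2  2  2
 o  0  0  0  0  0  0  0  1  2  2  2

2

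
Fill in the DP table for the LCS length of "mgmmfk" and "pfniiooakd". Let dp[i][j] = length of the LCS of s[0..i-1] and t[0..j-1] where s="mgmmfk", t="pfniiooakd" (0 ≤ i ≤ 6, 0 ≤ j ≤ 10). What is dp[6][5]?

   ''  p  f  n  i  i  o  o  a  k  d
''  0  0  0  0  0  0  0  0  0  0  0
 m  0  0  0  0  0  0  0  0  0  0  0
 g  0  0  0  0  0  0  0  0  0  0  0
 m  0  0  0  0  0  0  0  0  0  0  0
 m  0  0  0  0  0  0  0  0  0  0  0
 f  0  0  1  1  1  1  1  1  1  1  1
 k  0  0  1  1  1  1  1  1  1  2  2

1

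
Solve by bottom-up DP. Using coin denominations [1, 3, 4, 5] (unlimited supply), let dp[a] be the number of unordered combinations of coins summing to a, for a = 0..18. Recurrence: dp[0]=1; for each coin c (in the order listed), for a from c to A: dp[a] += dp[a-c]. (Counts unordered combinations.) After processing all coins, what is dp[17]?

after  coin     0     1     2     3     4     5     6     7     8     9    10    11    12    13    14    15    16    17    18
          1     1     1     1     1     1     1     1     1     1     1     1     1     1     1     1     1     1     1     1
          3     1     1     1     2     2     2     3     3     3     4     4     4     5     5     5     6     6     6     7
          4     1     1     1     2     3     3     4     5     6     7     8     9    11    12    13    15    17    18    20
          5     1     1     1     2     3     4     5     6     8    10    12    14    17    20    23    27    31    35    40

35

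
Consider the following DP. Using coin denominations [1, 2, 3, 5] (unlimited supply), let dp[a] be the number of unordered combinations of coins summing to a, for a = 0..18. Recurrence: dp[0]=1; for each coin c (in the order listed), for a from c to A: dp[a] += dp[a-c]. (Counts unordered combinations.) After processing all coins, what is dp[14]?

40

after  coin     0     1     2     3     4     5     6     7     8     9    10    11    12    13    14    15    16    17    18
          1     1     1     1     1     1     1     1     1     1     1     1     1     1     1     1     1     1     1     1
          2     1     1     2     2     3     3     4     4     5     5     6     6     7     7     8     8     9     9    10
          3     1     1     2     3     4     5     7     8    10    12    14    16    19    21    24    27    30    33    37
          5     1     1     2     3     4     6     8    10    13    16    20    24    29    34    40    47    54    62    71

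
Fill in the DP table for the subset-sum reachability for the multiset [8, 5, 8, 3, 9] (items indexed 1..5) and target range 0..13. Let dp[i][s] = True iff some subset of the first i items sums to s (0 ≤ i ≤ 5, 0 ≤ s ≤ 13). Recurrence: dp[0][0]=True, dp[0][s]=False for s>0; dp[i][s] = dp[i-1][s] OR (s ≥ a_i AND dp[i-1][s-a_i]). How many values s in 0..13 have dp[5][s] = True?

8

i\s   0   1   2   3   4   5   6   7   8   9  10  11  12  13
  0   T   F   F   F   F   F   F   F   F   F   F   F   F   F
  1   T   F   F   F   F   F   F   F   T   F   F   F   F   F
  2   T   F   F   F   F   T   F   F   T   F   F   F   F   T
  3   T   F   F   F   F   T   F   F   T   F   F   F   F   T
  4   T   F   F   T   F   T   F   F   T   F   F   T   F   T
  5   T   F   F   T   F   T   F   F   T   T   F   T   T   T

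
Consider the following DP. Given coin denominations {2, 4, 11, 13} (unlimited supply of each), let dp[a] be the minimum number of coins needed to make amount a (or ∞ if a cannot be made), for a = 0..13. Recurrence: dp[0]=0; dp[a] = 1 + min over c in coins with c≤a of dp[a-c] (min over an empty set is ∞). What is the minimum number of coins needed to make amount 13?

1

 a  0  1  2  3  4  5  6  7  8  9 10 11 12 13
dp  0  -  1  -  1  -  2  -  2  -  3  1  3  1
(- denotes ∞ / unreachable)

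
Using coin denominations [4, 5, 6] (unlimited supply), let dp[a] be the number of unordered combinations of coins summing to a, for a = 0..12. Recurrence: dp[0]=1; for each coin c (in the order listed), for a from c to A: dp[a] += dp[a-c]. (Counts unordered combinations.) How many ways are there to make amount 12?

after  coin     0     1     2     3     4     5     6     7     8     9    10    11    12
          4     1     0     0     0     1     0     0     0     1     0     0     0     1
          5     1     0     0     0     1     1     0     0     1     1     1     0     1
          6     1     0     0     0     1     1     1     0     1     1     2     1     2

2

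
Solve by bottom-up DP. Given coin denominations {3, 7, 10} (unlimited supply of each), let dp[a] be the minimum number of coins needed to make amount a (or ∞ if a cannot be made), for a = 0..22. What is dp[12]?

4

 a  0  1  2  3  4  5  6  7  8  9 10 11 12 13 14 15 16 17 18 19 20 21 22
dp  0  -  -  1  -  -  2  1  -  3  1  -  4  2  2  5  3  2  6  4  2  3  5
(- denotes ∞ / unreachable)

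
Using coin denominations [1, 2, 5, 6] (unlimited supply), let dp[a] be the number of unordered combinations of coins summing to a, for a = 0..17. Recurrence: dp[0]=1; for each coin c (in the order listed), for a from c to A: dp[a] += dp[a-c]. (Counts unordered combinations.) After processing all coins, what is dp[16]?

33

after  coin     0     1     2     3     4     5     6     7     8     9    10    11    12    13    14    15    16    17
          1     1     1     1     1     1     1     1     1     1     1     1     1     1     1     1     1     1     1
          2     1     1     2     2     3     3     4     4     5     5     6     6     7     7     8     8     9     9
          5     1     1     2     2     3     4     5     6     7     8    10    11    13    14    16    18    20    22
          6     1     1     2     2     3     4     6     7     9    10    13    15    19    21    25    28    33    37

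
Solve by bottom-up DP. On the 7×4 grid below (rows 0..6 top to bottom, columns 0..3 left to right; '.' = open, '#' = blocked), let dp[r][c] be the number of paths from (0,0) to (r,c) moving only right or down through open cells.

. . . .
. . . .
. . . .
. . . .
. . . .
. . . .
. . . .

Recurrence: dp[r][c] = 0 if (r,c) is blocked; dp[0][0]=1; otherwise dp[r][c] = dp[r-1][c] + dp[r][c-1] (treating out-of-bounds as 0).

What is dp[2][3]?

r\c   0   1   2   3
  0   1   1   1   1
  1   1   2   3   4
  2   1   3   6  10
  3   1   4  10  20
  4   1   5  15  35
  5   1   6  21  56
  6   1   7  28  84

10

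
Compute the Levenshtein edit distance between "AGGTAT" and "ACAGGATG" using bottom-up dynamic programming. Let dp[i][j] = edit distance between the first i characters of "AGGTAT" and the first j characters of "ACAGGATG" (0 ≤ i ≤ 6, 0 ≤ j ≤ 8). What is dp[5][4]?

   ''  A  C  A  G  G  A  T  G
''  0  1  2  3  4  5  6  7  8
 A  1  0  1  2  3  4  5  6  7
 G  2  1  1  2  2  3  4  5  6
 G  3  2  2  2  2  2  3  4  5
 T  4  3  3  3  3  3  3  3  4
 A  5  4  4  3  4  4  3  4  4
 T  6  5  5  4  4  5  4  3  4

4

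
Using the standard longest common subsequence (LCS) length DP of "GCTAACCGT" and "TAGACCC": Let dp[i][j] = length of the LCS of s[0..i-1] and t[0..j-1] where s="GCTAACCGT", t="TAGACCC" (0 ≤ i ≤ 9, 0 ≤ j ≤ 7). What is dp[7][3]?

2

   ''  T  A  G  A  C  C  C
''  0  0  0  0  0  0  0  0
 G  0  0  0  1  1  1  1  1
 C  0  0  0  1  1  2  2  2
 T  0  1  1  1  1  2  2  2
 A  0  1  2  2  2  2  2  2
 A  0  1  2  2  3  3  3  3
 C  0  1  2  2  3  4  4  4
 C  0  1  2  2  3  4  5  5
 G  0  1  2  3  3  4  5  5
 T  0  1  2  3  3  4  5  5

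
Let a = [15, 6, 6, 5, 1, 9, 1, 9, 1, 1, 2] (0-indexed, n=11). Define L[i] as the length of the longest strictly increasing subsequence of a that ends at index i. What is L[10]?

   i    0    1    2    3    4    5    6    7    8    9   10
a[i]   15    6    6    5    1    9    1    9    1    1    2
L[i]    1    1    1    1    1    2    1    2    1    1    2

2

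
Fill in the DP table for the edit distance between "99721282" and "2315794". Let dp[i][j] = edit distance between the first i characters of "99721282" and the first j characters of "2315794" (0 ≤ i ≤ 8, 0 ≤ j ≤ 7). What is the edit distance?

   ''  2  3  1  5  7  9  4
''  0  1  2  3  4  5  6  7
 9  1  1  2  3  4  5  5  6
 9  2  2  2  3  4  5  5  6
 7  3  3  3  3  4  4  5  6
 2  4  3  4  4  4  5  5  6
 1  5  4  4  4  5  5  6  6
 2  6  5  5  5  5  6  6  7
 8  7  6  6  6  6  6  7  7
 2  8  7  7  7  7  7  7  8

8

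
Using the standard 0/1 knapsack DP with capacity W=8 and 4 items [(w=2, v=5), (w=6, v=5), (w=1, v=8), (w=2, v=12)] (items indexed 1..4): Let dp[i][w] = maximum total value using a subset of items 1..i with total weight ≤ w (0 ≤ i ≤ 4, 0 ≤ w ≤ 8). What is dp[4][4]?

i\w   0   1   2   3   4   5   6   7   8
  0   0   0   0   0   0   0   0   0   0
  1   0   0   5   5   5   5   5   5   5
  2   0   0   5   5   5   5   5   5  10
  3   0   8   8  13  13  13  13  13  13
  4   0   8  12  20  20  25  25  25  25

20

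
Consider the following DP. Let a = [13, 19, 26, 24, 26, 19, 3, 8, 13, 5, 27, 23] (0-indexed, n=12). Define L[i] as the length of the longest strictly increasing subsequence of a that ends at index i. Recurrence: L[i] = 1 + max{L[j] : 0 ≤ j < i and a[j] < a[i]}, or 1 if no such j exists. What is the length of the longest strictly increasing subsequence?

   i    0    1    2    3    4    5    6    7    8    9   10   11
a[i]   13   19   26   24   26   19    3    8   13    5   27   23
L[i]    1    2    3    3    4    2    1    2    3    2    5    4

5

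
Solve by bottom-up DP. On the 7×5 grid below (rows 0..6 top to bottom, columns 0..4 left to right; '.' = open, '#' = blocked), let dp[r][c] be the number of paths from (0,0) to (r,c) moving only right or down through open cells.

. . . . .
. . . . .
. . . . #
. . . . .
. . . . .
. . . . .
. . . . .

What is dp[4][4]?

55

r\c   0   1   2   3   4
  0   1   1   1   1   1
  1   1   2   3   4   5
  2   1   3   6  10   0
  3   1   4  10  20  20
  4   1   5  15  35  55
  5   1   6  21  56 111
  6   1   7  28  84 195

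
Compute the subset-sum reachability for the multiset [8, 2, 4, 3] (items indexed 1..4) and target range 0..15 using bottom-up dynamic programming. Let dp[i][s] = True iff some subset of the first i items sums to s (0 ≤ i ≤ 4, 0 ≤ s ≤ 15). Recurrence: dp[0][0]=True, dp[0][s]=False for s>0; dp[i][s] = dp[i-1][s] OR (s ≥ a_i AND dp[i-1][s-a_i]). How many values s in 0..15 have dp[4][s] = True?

15

i\s   0   1   2   3   4   5   6   7   8   9  10  11  12  13  14  15
  0   T   F   F   F   F   F   F   F   F   F   F   F   F   F   F   F
  1   T   F   F   F   F   F   F   F   T   F   F   F   F   F   F   F
  2   T   F   T   F   F   F   F   F   T   F   T   F   F   F   F   F
  3   T   F   T   F   T   F   T   F   T   F   T   F   T   F   T   F
  4   T   F   T   T   T   T   T   T   T   T   T   T   T   T   T   T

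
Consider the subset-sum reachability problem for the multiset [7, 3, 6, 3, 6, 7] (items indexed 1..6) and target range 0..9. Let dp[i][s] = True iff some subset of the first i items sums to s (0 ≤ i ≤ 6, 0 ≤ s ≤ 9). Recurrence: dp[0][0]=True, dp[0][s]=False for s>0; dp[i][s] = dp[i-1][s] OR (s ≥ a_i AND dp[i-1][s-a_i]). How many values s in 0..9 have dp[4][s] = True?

i\s   0   1   2   3   4   5   6   7   8   9
  0   T   F   F   F   F   F   F   F   F   F
  1   T   F   F   F   F   F   F   T   F   F
  2   T   F   F   T   F   F   F   T   F   F
  3   T   F   F   T   F   F   T   T   F   T
  4   T   F   F   T   F   F   T   T   F   T
  5   T   F   F   T   F   F   T   T   F   T
  6   T   F   F   T   F   F   T   T   F   T

5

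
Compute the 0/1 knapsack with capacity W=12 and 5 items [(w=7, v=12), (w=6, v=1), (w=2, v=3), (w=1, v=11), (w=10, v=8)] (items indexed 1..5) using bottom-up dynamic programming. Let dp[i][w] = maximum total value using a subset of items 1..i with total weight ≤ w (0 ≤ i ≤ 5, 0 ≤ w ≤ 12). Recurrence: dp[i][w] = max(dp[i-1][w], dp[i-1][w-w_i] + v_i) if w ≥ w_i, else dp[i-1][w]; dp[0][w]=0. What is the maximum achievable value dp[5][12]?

i\w   0   1   2   3   4   5   6   7   8   9  10  11  12
  0   0   0   0   0   0   0   0   0   0   0   0   0   0
  1   0   0   0   0   0   0   0  12  12  12  12  12  12
  2   0   0   0   0   0   0   1  12  12  12  12  12  12
  3   0   0   3   3   3   3   3  12  12  15  15  15  15
  4   0  11  11  14  14  14  14  14  23  23  26  26  26
  5   0  11  11  14  14  14  14  14  23  23  26  26  26

26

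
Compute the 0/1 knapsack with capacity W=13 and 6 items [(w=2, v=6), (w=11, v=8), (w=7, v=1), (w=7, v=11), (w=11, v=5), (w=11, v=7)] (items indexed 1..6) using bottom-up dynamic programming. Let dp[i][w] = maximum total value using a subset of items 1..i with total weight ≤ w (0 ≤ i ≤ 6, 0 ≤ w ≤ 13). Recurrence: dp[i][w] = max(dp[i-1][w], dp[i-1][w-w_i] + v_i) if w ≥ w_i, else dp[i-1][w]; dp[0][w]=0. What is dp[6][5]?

i\w   0   1   2   3   4   5   6   7   8   9  10  11  12  13
  0   0   0   0   0   0   0   0   0   0   0   0   0   0   0
  1   0   0   6   6   6   6   6   6   6   6   6   6   6   6
  2   0   0   6   6   6   6   6   6   6   6   6   8   8  14
  3   0   0   6   6   6   6   6   6   6   7   7   8   8  14
  4   0   0   6   6   6   6   6  11  11  17  17  17  17  17
  5   0   0   6   6   6   6   6  11  11  17  17  17  17  17
  6   0   0   6   6   6   6   6  11  11  17  17  17  17  17

6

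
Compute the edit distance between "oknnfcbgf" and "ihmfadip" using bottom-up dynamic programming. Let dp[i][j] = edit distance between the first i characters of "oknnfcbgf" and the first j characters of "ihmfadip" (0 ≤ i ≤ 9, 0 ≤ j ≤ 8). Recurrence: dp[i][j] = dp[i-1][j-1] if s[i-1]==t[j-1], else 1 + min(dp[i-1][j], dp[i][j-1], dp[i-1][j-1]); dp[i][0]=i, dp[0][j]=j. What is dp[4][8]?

   ''  i  h  m  f  a  d  i  p
''  0  1  2  3  4  5  6  7  8
 o  1  1  2  3  4  5  6  7  8
 k  2  2  2  3  4  5  6  7  8
 n  3  3  3  3  4  5  6  7  8
 n  4  4  4  4  4  5  6  7  8
 f  5  5  5  5  4  5  6  7  8
 c  6  6  6  6  5  5  6  7  8
 b  7  7  7  7  6  6  6  7  8
 g  8  8  8  8  7  7  7  7  8
 f  9  9  9  9  8  8  8  8  8

8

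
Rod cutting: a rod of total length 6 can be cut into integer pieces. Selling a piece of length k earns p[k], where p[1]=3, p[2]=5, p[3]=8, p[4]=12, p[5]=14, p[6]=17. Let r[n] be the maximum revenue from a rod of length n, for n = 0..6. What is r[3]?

9

   n    0    1    2    3    4    5    6
r[n]    0    3    6    9   12   15   18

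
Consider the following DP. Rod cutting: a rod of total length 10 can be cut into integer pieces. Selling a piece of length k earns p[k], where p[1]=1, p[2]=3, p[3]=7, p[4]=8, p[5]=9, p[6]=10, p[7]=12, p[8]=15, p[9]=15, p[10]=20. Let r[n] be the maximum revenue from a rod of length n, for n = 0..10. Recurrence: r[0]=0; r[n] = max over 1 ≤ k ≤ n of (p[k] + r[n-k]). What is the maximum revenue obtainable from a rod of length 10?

22

   n    0    1    2    3    4    5    6    7    8    9   10
r[n]    0    1    3    7    8   10   14   15   17   21   22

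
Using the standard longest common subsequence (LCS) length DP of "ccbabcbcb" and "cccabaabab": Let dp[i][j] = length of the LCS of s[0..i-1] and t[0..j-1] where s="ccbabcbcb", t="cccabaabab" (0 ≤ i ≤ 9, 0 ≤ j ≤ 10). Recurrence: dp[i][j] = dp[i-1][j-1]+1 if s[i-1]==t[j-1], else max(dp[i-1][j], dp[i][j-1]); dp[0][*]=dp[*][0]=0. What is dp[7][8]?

   ''  c  c  c  a  b  a  a  b  a  b
''  0  0  0  0  0  0  0  0  0  0  0
 c  0  1  1  1  1  1  1  1  1  1  1
 c  0  1  2  2  2  2  2  2  2  2  2
 b  0  1  2  2  2  3  3  3  3  3  3
 a  0  1  2  2  3  3  4  4  4  4  4
 b  0  1  2  2  3  4  4  4  5  5  5
 c  0  1  2  3  3  4  4  4  5  5  5
 b  0  1  2  3  3  4  4  4  5  5  6
 c  0  1  2  3  3  4  4  4  5  5  6
 b  0  1  2  3  3  4  4  4  5  5  6

5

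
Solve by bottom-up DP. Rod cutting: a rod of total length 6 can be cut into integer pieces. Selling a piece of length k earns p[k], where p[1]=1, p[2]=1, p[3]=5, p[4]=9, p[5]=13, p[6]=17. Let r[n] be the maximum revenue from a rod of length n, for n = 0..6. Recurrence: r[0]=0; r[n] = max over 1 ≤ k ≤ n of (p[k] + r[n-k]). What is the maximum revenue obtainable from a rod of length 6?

17

   n    0    1    2    3    4    5    6
r[n]    0    1    2    5    9   13   17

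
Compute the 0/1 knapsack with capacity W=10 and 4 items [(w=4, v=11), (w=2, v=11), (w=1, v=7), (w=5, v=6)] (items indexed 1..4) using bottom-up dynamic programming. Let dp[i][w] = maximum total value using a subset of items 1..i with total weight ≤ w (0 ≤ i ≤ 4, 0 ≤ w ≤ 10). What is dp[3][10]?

29

i\w   0   1   2   3   4   5   6   7   8   9  10
  0   0   0   0   0   0   0   0   0   0   0   0
  1   0   0   0   0  11  11  11  11  11  11  11
  2   0   0  11  11  11  11  22  22  22  22  22
  3   0   7  11  18  18  18  22  29  29  29  29
  4   0   7  11  18  18  18  22  29  29  29  29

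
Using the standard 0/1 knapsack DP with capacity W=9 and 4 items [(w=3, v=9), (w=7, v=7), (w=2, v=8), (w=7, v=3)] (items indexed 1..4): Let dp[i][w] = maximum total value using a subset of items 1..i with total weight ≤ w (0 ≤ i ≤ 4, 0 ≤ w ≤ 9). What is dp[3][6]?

17

i\w   0   1   2   3   4   5   6   7   8   9
  0   0   0   0   0   0   0   0   0   0   0
  1   0   0   0   9   9   9   9   9   9   9
  2   0   0   0   9   9   9   9   9   9   9
  3   0   0   8   9   9  17  17  17  17  17
  4   0   0   8   9   9  17  17  17  17  17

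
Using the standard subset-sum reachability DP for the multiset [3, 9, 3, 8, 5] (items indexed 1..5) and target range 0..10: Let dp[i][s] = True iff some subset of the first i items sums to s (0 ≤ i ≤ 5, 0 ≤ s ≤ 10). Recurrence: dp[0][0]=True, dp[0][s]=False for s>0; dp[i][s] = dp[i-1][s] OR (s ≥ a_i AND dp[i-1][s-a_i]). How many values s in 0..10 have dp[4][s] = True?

5

i\s   0   1   2   3   4   5   6   7   8   9  10
  0   T   F   F   F   F   F   F   F   F   F   F
  1   T   F   F   T   F   F   F   F   F   F   F
  2   T   F   F   T   F   F   F   F   F   T   F
  3   T   F   F   T   F   F   T   F   F   T   F
  4   T   F   F   T   F   F   T   F   T   T   F
  5   T   F   F   T   F   T   T   F   T   T   F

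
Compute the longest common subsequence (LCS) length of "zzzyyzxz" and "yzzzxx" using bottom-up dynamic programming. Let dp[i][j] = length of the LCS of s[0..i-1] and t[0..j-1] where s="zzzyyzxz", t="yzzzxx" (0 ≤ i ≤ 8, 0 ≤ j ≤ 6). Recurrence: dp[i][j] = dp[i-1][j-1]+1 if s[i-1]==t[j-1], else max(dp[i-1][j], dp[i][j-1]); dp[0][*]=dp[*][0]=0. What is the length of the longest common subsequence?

4

   ''  y  z  z  z  x  x
''  0  0  0  0  0  0  0
 z  0  0  1  1  1  1  1
 z  0  0  1  2  2  2  2
 z  0  0  1  2  3  3  3
 y  0  1  1  2  3  3  3
 y  0  1  1  2  3  3  3
 z  0  1  2  2  3  3  3
 x  0  1  2  2  3  4  4
 z  0  1  2  3  3  4  4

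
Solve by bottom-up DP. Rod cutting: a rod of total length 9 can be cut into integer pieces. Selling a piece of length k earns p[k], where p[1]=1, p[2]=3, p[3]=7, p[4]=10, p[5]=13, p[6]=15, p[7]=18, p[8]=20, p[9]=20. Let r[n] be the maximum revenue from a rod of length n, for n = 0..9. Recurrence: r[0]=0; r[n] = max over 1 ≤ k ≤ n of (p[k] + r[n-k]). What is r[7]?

18

   n    0    1    2    3    4    5    6    7    8    9
r[n]    0    1    3    7   10   13   15   18   20   23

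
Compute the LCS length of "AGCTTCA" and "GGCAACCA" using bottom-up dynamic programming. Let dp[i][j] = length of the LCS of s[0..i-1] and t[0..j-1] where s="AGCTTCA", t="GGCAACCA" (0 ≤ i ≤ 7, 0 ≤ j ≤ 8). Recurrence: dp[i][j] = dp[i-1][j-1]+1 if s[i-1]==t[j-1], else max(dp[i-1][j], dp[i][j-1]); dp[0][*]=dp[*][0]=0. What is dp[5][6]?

2

   ''  G  G  C  A  A  C  C  A
''  0  0  0  0  0  0  0  0  0
 A  0  0  0  0  1  1  1  1  1
 G  0  1  1  1  1  1  1  1  1
 C  0  1  1  2  2  2  2  2  2
 T  0  1  1  2  2  2  2  2  2
 T  0  1  1  2  2  2  2  2  2
 C  0  1  1  2  2  2  3  3  3
 A  0  1  1  2  3  3  3  3  4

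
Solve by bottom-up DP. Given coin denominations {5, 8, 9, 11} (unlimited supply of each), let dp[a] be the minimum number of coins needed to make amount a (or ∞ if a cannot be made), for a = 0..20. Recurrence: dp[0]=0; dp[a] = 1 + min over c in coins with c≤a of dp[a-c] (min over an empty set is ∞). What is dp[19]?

2

 a  0  1  2  3  4  5  6  7  8  9 10 11 12 13 14 15 16 17 18 19 20
dp  0  -  -  -  -  1  -  -  1  1  2  1  -  2  2  3  2  2  2  2  2
(- denotes ∞ / unreachable)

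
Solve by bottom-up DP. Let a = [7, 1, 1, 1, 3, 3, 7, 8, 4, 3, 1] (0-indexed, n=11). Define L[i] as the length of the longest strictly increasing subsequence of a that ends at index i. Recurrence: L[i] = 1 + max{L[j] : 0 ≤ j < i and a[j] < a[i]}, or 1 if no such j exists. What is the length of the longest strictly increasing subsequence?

4

   i    0    1    2    3    4    5    6    7    8    9   10
a[i]    7    1    1    1    3    3    7    8    4    3    1
L[i]    1    1    1    1    2    2    3    4    3    2    1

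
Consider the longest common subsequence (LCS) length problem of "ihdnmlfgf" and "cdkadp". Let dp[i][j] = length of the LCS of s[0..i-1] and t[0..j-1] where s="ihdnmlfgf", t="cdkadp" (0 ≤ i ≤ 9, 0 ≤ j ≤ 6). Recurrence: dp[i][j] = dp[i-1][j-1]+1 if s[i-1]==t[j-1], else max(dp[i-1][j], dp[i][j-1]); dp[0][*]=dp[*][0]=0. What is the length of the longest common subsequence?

   ''  c  d  k  a  d  p
''  0  0  0  0  0  0  0
 i  0  0  0  0  0  0  0
 h  0  0  0  0  0  0  0
 d  0  0  1  1  1  1  1
 n  0  0  1  1  1  1  1
 m  0  0  1  1  1  1  1
 l  0  0  1  1  1  1  1
 f  0  0  1  1  1  1  1
 g  0  0  1  1  1  1  1
 f  0  0  1  1  1  1  1

1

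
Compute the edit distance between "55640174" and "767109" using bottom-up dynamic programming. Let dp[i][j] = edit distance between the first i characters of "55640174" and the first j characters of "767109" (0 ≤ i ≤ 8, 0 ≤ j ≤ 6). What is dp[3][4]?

   ''  7  6  7  1  0  9
''  0  1  2  3  4  5  6
 5  1  1  2  3  4  5  6
 5  2  2  2  3  4  5  6
 6  3  3  2  3  4  5  6
 4  4  4  3  3  4  5  6
 0  5  5  4  4  4  4  5
 1  6  6  5  5  4  5  5
 7  7  6  6  5  5  5  6
 4  8  7  7  6  6  6  6

4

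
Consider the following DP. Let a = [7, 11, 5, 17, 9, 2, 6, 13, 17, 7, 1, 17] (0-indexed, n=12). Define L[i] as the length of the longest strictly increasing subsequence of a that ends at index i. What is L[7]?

3

   i    0    1    2    3    4    5    6    7    8    9   10   11
a[i]    7   11    5   17    9    2    6   13   17    7    1   17
L[i]    1    2    1    3    2    1    2    3    4    3    1    4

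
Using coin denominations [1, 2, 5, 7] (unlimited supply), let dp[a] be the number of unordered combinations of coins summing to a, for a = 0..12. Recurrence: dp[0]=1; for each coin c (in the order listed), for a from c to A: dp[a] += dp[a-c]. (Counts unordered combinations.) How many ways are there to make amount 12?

after  coin     0     1     2     3     4     5     6     7     8     9    10    11    12
          1     1     1     1     1     1     1     1     1     1     1     1     1     1
          2     1     1     2     2     3     3     4     4     5     5     6     6     7
          5     1     1     2     2     3     4     5     6     7     8    10    11    13
          7     1     1     2     2     3     4     5     7     8    10    12    14    17

17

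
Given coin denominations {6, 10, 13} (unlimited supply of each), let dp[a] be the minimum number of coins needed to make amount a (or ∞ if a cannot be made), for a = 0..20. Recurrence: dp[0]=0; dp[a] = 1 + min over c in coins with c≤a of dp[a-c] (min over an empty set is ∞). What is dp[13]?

 a  0  1  2  3  4  5  6  7  8  9 10 11 12 13 14 15 16 17 18 19 20
dp  0  -  -  -  -  -  1  -  -  -  1  -  2  1  -  -  2  -  3  2  2
(- denotes ∞ / unreachable)

1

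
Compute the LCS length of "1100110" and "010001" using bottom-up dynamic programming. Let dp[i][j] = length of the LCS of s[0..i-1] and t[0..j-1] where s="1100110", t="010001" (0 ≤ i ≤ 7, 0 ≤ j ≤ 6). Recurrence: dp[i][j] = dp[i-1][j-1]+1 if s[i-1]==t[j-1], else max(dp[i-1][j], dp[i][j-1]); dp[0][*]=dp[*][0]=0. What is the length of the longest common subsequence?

   ''  0  1  0  0  0  1
''  0  0  0  0  0  0  0
 1  0  0  1  1  1  1  1
 1  0  0  1  1  1  1  2
 0  0  1  1  2  2  2  2
 0  0  1  1  2  3  3  3
 1  0  1  2  2  3  3  4
 1  0  1  2  2  3  3  4
 0  0  1  2  3  3  4  4

4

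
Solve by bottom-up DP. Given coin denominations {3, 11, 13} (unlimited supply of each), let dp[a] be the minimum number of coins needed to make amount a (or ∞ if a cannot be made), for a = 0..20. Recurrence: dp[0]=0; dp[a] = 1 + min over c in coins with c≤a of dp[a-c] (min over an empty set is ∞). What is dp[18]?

 a  0  1  2  3  4  5  6  7  8  9 10 11 12 13 14 15 16 17 18 19 20
dp  0  -  -  1  -  -  2  -  -  3  -  1  4  1  2  5  2  3  6  3  4
(- denotes ∞ / unreachable)

6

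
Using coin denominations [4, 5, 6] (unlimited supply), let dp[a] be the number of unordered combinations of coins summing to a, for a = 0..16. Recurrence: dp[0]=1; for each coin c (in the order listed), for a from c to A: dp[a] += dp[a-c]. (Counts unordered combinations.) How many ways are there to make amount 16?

3

after  coin     0     1     2     3     4     5     6     7     8     9    10    11    12    13    14    15    16
          4     1     0     0     0     1     0     0     0     1     0     0     0     1     0     0     0     1
          5     1     0     0     0     1     1     0     0     1     1     1     0     1     1     1     1     1
          6     1     0     0     0     1     1     1     0     1     1     2     1     2     1     2     2     3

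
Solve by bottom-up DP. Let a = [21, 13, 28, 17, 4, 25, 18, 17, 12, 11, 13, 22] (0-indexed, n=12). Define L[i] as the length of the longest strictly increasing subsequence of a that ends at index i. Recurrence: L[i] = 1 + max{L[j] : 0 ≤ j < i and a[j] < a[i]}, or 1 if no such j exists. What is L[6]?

3

   i    0    1    2    3    4    5    6    7    8    9   10   11
a[i]   21   13   28   17    4   25   18   17   12   11   13   22
L[i]    1    1    2    2    1    3    3    2    2    2    3    4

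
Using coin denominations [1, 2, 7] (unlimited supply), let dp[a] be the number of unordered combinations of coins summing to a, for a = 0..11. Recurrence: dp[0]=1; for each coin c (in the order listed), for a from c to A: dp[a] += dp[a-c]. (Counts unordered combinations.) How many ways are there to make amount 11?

after  coin     0     1     2     3     4     5     6     7     8     9    10    11
          1     1     1     1     1     1     1     1     1     1     1     1     1
          2     1     1     2     2     3     3     4     4     5     5     6     6
          7     1     1     2     2     3     3     4     5     6     7     8     9

9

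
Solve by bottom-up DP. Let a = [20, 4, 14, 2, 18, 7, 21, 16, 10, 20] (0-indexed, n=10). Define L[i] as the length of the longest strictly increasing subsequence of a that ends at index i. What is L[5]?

   i    0    1    2    3    4    5    6    7    8    9
a[i]   20    4   14    2   18    7   21   16   10   20
L[i]    1    1    2    1    3    2    4    3    3    4

2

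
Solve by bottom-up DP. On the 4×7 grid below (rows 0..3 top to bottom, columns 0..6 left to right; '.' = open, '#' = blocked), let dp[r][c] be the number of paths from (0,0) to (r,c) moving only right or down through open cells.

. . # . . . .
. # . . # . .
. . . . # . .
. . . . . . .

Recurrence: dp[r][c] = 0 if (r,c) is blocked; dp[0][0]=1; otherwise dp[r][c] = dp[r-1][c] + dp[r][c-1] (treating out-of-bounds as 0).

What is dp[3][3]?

4

r\c   0   1   2   3   4   5   6
  0   1   1   0   0   0   0   0
  1   1   0   0   0   0   0   0
  2   1   1   1   1   0   0   0
  3   1   2   3   4   4   4   4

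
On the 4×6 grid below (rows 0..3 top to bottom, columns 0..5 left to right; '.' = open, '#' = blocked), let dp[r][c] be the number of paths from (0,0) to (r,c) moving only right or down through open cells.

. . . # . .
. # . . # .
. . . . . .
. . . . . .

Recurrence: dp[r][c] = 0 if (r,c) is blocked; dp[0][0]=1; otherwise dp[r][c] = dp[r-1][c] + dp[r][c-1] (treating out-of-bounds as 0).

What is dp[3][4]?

10

r\c   0   1   2   3   4   5
  0   1   1   1   0   0   0
  1   1   0   1   1   0   0
  2   1   1   2   3   3   3
  3   1   2   4   7  10  13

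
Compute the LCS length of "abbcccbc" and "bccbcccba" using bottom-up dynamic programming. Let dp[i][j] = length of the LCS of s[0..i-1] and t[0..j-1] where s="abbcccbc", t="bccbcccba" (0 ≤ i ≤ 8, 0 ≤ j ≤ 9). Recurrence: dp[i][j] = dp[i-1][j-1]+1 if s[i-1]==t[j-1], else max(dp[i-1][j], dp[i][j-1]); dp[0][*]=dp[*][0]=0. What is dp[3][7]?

2

   ''  b  c  c  b  c  c  c  b  a
''  0  0  0  0  0  0  0  0  0  0
 a  0  0  0  0  0  0  0  0  0  1
 b  0  1  1  1  1  1  1  1  1  1
 b  0  1  1  1  2  2  2  2  2  2
 c  0  1  2  2  2  3  3  3  3  3
 c  0  1  2  3  3  3  4  4  4  4
 c  0  1  2  3  3  4  4  5  5  5
 b  0  1  2  3  4  4  4  5  6  6
 c  0  1  2  3  4  5  5  5  6  6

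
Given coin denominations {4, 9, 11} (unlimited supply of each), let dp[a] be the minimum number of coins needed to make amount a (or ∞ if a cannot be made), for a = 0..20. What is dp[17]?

3

 a  0  1  2  3  4  5  6  7  8  9 10 11 12 13 14 15 16 17 18 19 20
dp  0  -  -  -  1  -  -  -  2  1  -  1  3  2  -  2  4  3  2  3  2
(- denotes ∞ / unreachable)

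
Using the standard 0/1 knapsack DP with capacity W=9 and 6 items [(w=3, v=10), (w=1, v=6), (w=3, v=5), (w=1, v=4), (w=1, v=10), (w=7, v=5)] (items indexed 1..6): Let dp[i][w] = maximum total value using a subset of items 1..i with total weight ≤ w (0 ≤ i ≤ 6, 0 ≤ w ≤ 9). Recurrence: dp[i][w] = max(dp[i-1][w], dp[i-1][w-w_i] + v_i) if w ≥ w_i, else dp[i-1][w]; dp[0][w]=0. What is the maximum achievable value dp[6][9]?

35

i\w   0   1   2   3   4   5   6   7   8   9
  0   0   0   0   0   0   0   0   0   0   0
  1   0   0   0  10  10  10  10  10  10  10
  2   0   6   6  10  16  16  16  16  16  16
  3   0   6   6  10  16  16  16  21  21  21
  4   0   6  10  10  16  20  20  21  25  25
  5   0  10  16  20  20  26  30  30  31  35
  6   0  10  16  20  20  26  30  30  31  35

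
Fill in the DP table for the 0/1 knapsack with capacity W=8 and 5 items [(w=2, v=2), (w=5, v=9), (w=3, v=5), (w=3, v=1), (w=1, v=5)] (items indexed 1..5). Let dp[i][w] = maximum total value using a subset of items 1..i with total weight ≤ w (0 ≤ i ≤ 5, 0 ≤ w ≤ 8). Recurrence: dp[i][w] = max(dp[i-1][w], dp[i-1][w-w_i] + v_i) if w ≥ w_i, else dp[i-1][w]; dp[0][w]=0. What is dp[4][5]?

i\w   0   1   2   3   4   5   6   7   8
  0   0   0   0   0   0   0   0   0   0
  1   0   0   2   2   2   2   2   2   2
  2   0   0   2   2   2   9   9  11  11
  3   0   0   2   5   5   9   9  11  14
  4   0   0   2   5   5   9   9  11  14
  5   0   5   5   7  10  10  14  14  16

9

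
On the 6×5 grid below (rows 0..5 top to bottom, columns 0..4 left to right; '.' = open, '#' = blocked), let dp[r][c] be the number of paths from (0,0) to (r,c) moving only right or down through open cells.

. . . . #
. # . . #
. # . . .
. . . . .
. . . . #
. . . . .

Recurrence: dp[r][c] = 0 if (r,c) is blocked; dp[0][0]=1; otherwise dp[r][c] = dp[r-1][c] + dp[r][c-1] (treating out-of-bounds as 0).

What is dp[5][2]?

r\c   0   1   2   3   4
  0   1   1   1   1   0
  1   1   0   1   2   0
  2   1   0   1   3   3
  3   1   1   2   5   8
  4   1   2   4   9   0
  5   1   3   7  16  16

7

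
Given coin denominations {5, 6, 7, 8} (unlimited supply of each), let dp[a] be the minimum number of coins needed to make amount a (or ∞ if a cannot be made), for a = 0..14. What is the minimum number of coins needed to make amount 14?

2

 a  0  1  2  3  4  5  6  7  8  9 10 11 12 13 14
dp  0  -  -  -  -  1  1  1  1  -  2  2  2  2  2
(- denotes ∞ / unreachable)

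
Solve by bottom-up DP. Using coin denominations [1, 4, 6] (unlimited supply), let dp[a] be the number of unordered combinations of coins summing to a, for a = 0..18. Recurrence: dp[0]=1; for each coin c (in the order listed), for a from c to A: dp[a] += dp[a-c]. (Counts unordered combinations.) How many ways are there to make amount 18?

after  coin     0     1     2     3     4     5     6     7     8     9    10    11    12    13    14    15    16    17    18
          1     1     1     1     1     1     1     1     1     1     1     1     1     1     1     1     1     1     1     1
          4     1     1     1     1     2     2     2     2     3     3     3     3     4     4     4     4     5     5     5
          6     1     1     1     1     2     2     3     3     4     4     5     5     7     7     8     8    10    10    12

12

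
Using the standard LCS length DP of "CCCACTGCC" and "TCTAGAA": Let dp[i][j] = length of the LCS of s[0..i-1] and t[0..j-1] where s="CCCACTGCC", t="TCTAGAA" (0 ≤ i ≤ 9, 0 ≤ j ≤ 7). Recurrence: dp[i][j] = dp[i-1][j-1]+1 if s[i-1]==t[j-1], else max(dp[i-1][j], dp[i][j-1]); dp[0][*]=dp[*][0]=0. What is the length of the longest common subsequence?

3

   ''  T  C  T  A  G  A  A
''  0  0  0  0  0  0  0  0
 C  0  0  1  1  1  1  1  1
 C  0  0  1  1  1  1  1  1
 C  0  0  1  1  1  1  1  1
 A  0  0  1  1  2  2  2  2
 C  0  0  1  1  2  2  2  2
 T  0  1  1  2  2  2  2  2
 G  0  1  1  2  2  3  3  3
 C  0  1  2  2  2  3  3  3
 C  0  1  2  2  2  3  3  3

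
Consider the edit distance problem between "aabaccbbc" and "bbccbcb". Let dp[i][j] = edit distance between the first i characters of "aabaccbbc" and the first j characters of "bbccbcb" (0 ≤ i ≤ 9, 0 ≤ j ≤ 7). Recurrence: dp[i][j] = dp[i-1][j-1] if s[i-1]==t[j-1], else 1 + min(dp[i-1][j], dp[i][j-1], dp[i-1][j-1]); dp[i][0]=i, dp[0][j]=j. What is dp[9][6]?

   ''  b  b  c  c  b  c  b
''  0  1  2  3  4  5  6  7
 a  1  1  2  3  4  5  6  7
 a  2  2  2  3  4  5  6  7
 b  3  2  2  3  4  4  5  6
 a  4  3  3  3  4  5  5  6
 c  5  4  4  3  3  4  5  6
 c  6  5  5  4  3  4  4  5
 b  7  6  5  5  4  3  4  4
 b  8  7  6  6  5  4  4  4
 c  9  8  7  6  6  5  4  5

4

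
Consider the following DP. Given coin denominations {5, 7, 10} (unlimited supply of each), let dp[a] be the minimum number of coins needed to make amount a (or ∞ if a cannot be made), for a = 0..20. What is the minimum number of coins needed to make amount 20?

 a  0  1  2  3  4  5  6  7  8  9 10 11 12 13 14 15 16 17 18 19 20
dp  0  -  -  -  -  1  -  1  -  -  1  -  2  -  2  2  -  2  -  3  2
(- denotes ∞ / unreachable)

2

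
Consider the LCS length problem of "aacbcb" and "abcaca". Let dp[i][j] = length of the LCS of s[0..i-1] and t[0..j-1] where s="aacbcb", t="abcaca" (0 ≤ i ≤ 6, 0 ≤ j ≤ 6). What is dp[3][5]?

   ''  a  b  c  a  c  a
''  0  0  0  0  0  0  0
 a  0  1  1  1  1  1  1
 a  0  1  1  1  2  2  2
 c  0  1  1  2  2  3  3
 b  0  1  2  2  2  3  3
 c  0  1  2  3  3  3  3
 b  0  1  2  3  3  3  3

3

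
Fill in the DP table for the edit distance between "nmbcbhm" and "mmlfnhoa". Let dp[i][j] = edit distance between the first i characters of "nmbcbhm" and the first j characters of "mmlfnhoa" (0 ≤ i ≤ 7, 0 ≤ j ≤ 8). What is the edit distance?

   ''  m  m  l  f  n  h  o  a
''  0  1  2  3  4  5  6  7  8
 n  1  1  2  3  4  4  5  6  7
 m  2  1  1  2  3  4  5  6  7
 b  3  2  2  2  3  4  5  6  7
 c  4  3  3  3  3  4  5  6  7
 b  5  4  4  4  4  4  5  6  7
 h  6  5  5  5  5  5  4  5  6
 m  7  6  5  6  6  6  5  5  6

6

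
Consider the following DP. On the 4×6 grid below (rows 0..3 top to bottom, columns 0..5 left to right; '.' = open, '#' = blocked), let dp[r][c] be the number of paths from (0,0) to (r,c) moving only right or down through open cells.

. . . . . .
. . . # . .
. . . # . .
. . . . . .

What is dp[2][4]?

r\c   0   1   2   3   4   5
  0   1   1   1   1   1   1
  1   1   2   3   0   1   2
  2   1   3   6   0   1   3
  3   1   4  10  10  11  14

1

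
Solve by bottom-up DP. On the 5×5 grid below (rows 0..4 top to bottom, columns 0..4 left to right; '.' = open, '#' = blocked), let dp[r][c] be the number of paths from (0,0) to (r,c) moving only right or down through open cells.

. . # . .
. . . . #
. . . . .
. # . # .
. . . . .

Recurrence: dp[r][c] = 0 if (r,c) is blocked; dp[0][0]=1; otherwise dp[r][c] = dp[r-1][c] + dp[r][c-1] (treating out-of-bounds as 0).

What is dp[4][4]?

r\c   0   1   2   3   4
  0   1   1   0   0   0
  1   1   2   2   2   0
  2   1   3   5   7   7
  3   1   0   5   0   7
  4   1   1   6   6  13

13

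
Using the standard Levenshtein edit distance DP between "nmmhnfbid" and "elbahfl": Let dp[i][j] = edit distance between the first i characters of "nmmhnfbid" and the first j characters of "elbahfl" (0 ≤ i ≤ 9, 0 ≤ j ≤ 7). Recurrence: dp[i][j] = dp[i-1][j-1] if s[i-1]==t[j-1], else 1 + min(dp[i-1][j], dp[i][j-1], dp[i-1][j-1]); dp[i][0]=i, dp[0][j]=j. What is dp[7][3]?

6

   ''  e  l  b  a  h  f  l
''  0  1  2  3  4  5  6  7
 n  1  1  2  3  4  5  6  7
 m  2  2  2  3  4  5  6  7
 m  3  3  3  3  4  5  6  7
 h  4  4  4  4  4  4  5  6
 n  5  5  5  5  5  5  5  6
 f  6  6  6  6  6  6  5  6
 b  7  7  7  6  7  7  6  6
 i  8  8  8  7  7  8  7  7
 d  9  9  9  8  8  8  8  8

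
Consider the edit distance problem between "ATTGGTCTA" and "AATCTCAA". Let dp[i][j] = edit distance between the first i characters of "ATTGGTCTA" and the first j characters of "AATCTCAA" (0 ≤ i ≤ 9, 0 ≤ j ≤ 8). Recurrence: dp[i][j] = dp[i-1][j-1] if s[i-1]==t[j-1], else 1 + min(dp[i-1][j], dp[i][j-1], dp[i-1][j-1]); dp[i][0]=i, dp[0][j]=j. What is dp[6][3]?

   ''  A  A  T  C  T  C  A  A
''  0  1  2  3  4  5  6  7  8
 A  1  0  1  2  3  4  5  6  7
 T  2  1  1  1  2  3  4  5  6
 T  3  2  2  1  2  2  3  4  5
 G  4  3  3  2  2  3  3  4  5
 G  5  4  4  3  3  3  4  4  5
 T  6  5  5  4  4  3  4  5  5
 C  7  6  6  5  4  4  3  4  5
 T  8  7  7  6  5  4  4  4  5
 A  9  8  7  7  6  5  5  4  4

4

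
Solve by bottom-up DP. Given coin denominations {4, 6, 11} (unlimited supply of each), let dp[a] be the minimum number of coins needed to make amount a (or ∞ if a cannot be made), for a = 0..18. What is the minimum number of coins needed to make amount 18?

 a  0  1  2  3  4  5  6  7  8  9 10 11 12 13 14 15 16 17 18
dp  0  -  -  -  1  -  1  -  2  -  2  1  2  -  3  2  3  2  3
(- denotes ∞ / unreachable)

3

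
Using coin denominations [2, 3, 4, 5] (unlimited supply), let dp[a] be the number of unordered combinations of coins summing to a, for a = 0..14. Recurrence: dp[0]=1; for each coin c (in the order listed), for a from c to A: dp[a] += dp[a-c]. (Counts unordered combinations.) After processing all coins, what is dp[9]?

after  coin     0     1     2     3     4     5     6     7     8     9    10    11    12    13    14
          2     1     0     1     0     1     0     1     0     1     0     1     0     1     0     1
          3     1     0     1     1     1     1     2     1     2     2     2     2     3     2     3
          4     1     0     1     1     2     1     3     2     4     3     5     4     7     5     8
          5     1     0     1     1     2     2     3     3     5     5     7     7    10    10    13

5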